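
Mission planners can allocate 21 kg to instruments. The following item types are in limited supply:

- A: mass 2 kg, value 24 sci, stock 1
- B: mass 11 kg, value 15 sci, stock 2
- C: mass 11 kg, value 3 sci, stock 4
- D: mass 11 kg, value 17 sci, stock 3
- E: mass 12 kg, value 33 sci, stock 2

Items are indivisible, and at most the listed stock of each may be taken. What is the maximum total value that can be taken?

57 sci

Top feasible selections:
- 1×A + 1×E: mass 14, value 57
- 1×A + 1×D: mass 13, value 41
- 1×A + 1×B: mass 13, value 39
- 1×E: mass 12, value 33
Best: 57 sci.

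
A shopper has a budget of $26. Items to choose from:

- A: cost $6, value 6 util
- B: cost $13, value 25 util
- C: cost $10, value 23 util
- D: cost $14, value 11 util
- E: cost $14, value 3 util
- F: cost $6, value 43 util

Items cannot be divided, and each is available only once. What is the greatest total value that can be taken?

Check high-value combinations within $26:
- A+B+F: cost 6+13+6=25, value 6+25+43=74
- A+C+F: cost 6+10+6=22, value 6+23+43=72
- B+F: cost 13+6=19, value 25+43=68
Best: 74 util.

74 util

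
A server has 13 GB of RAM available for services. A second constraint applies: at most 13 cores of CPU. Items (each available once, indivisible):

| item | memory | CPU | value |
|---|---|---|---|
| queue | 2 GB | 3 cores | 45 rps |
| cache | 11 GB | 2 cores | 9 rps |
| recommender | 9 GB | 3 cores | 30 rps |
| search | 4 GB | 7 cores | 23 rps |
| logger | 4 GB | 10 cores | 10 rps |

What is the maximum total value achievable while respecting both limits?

Feasible sets respecting both limits:
- queue+recommender: memory 11, CPU 6, value 75
- queue+search: memory 6, CPU 10, value 68
- queue+logger: memory 6, CPU 13, value 55
Best: 75 rps.

75 rps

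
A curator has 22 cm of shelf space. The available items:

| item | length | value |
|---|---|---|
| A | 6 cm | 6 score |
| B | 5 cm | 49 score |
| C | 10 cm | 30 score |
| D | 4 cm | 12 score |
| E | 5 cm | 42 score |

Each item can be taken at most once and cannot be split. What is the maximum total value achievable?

This is a 0/1 knapsack; check combinations near the capacity.
- B+C+E: length 5+10+5=20, value 49+30+42=121
- A+B+D+E: length 6+5+4+5=20, value 6+49+12+42=109
- B+D+E: length 5+4+5=14, value 49+12+42=103
Best: 121 score.

121 score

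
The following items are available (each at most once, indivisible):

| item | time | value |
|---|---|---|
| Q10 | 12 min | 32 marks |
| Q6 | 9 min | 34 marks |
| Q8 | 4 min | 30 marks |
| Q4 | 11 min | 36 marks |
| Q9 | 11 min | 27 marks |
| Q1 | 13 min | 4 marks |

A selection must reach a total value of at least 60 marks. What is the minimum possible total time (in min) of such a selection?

13

Subsets with value ≥ 60, sorted by total time:
- Q6+Q8: time 13, value 64
- Q8+Q4: time 15, value 66
Minimum time: 13 min.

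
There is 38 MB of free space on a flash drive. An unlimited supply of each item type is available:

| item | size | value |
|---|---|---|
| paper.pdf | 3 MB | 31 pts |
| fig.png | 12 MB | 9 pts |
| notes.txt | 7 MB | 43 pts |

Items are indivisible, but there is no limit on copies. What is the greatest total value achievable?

372 pts

Best value-per-unit is paper.pdf at 31/3, and filling with it alone uses size 12×3=36. No mix of the others beats 12×31 = 372.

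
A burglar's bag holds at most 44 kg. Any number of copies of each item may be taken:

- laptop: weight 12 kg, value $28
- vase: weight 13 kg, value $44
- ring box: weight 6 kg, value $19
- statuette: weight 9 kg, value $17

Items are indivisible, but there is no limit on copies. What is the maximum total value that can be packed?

$145

Best value-per-unit is vase at 44/13; filling with it alone gives 3×44 = 132.
Optimal mix: 2×vase + 3×ring box → weight 44, value 145.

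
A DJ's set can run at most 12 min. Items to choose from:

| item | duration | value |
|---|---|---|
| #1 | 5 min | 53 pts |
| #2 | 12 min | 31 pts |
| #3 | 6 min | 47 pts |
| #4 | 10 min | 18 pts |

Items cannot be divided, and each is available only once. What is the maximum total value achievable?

This is a 0/1 knapsack; check combinations near the capacity.
- #1+#3: duration 5+6=11, value 53+47=100
- #1: duration 5, value 53
- #3: duration 6, value 47
- #2: duration 12, value 31
- #4: duration 10, value 18
Best: 100 pts.

100 pts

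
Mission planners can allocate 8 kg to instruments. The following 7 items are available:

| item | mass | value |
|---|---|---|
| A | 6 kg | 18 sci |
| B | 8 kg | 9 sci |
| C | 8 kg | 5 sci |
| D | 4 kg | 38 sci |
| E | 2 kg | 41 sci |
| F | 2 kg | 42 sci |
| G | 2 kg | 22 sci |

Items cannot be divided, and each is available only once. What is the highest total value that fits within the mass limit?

Check high-value combinations within 8 kg:
- D+E+F: mass 4+2+2=8, value 38+41+42=121
- E+F+G: mass 2+2+2=6, value 41+42+22=105
- D+F+G: mass 4+2+2=8, value 38+42+22=102
- D+E+G: mass 4+2+2=8, value 38+41+22=101
- E+F: mass 2+2=4, value 41+42=83
Best: 121 sci.

121 sci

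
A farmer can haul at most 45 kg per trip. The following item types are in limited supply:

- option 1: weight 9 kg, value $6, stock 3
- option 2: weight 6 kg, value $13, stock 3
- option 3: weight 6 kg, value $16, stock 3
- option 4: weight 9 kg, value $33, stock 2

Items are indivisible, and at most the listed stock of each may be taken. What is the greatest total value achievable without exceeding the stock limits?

Top feasible selections:
- 1×option 2 + 3×option 3 + 2×option 4: weight 42, value 127
- 2×option 2 + 2×option 3 + 2×option 4: weight 42, value 124
- 3×option 2 + 1×option 3 + 2×option 4: weight 42, value 121
Best: $127.

$127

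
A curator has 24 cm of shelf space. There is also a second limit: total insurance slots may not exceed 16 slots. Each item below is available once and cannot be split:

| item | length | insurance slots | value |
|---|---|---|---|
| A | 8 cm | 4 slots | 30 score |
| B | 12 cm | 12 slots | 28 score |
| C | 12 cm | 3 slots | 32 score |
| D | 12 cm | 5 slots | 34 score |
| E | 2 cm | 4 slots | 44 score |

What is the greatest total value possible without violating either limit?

Feasible sets respecting both limits:
- A+D+E: length 22, insurance slots 13, value 108
- A+C+E: length 22, insurance slots 11, value 106
- D+E: length 14, insurance slots 9, value 78
Best: 108 score.

108 score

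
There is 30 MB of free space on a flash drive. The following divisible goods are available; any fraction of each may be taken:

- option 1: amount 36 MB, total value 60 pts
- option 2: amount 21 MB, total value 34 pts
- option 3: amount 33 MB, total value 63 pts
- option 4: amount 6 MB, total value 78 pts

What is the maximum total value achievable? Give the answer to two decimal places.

Take in order of value per unit:
- option 4 (78/6 per unit): all 6 → value 78, running total 78.00
- option 3 (63/33 per unit): 24 of 33 → value 24×63/33 = 45.8182, running total 123.82
Total 123.82.

123.82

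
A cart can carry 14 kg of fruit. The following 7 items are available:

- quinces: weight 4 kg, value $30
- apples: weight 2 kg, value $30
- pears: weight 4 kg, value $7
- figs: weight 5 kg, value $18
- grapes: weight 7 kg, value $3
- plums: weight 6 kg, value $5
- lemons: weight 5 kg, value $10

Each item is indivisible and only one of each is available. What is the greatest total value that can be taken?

Check high-value combinations within 14 kg:
- quinces+apples+figs: weight 4+2+5=11, value 30+30+18=78
- quinces+apples+lemons: weight 4+2+5=11, value 30+30+10=70
- quinces+apples+pears: weight 4+2+4=10, value 30+30+7=67
- quinces+apples+plums: weight 4+2+6=12, value 30+30+5=65
- quinces+apples+grapes: weight 4+2+7=13, value 30+30+3=63
Best: $78.

$78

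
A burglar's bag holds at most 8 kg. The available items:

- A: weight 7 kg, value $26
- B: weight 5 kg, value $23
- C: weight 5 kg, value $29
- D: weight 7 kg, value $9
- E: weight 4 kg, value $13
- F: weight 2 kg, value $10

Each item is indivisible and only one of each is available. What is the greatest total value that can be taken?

Check high-value combinations within 8 kg:
- C+F: weight 5+2=7, value 29+10=39
- B+F: weight 5+2=7, value 23+10=33
- C: weight 5, value 29
- A: weight 7, value 26
- B: weight 5, value 23
Best: $39.

$39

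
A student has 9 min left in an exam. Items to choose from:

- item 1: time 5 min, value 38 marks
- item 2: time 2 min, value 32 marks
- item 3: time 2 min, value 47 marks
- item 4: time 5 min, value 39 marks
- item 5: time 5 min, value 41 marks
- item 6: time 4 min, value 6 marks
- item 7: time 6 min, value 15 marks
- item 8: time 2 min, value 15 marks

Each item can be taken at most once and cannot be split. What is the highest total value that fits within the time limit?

Check high-value combinations within 9 min:
- item 2+item 3+item 5: time 2+2+5=9, value 32+47+41=120
- item 2+item 3+item 4: time 2+2+5=9, value 32+47+39=118
- item 1+item 2+item 3: time 5+2+2=9, value 38+32+47=117
- item 3+item 5+item 8: time 2+5+2=9, value 47+41+15=103
- item 3+item 4+item 8: time 2+5+2=9, value 47+39+15=101
Best: 120 marks.

120 marks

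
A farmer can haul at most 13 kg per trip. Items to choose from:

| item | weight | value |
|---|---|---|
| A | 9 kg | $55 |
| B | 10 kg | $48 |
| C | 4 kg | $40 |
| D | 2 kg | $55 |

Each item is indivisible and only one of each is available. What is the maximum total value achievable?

$110

Check high-value combinations within 13 kg:
- A+D: weight 9+2=11, value 55+55=110
- B+D: weight 10+2=12, value 48+55=103
- C+D: weight 4+2=6, value 40+55=95
Best: $110.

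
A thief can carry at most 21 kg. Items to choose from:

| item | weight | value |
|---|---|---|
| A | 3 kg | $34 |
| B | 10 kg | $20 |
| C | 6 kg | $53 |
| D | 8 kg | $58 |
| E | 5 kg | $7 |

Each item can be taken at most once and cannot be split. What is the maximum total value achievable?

Check high-value combinations within 21 kg:
- A+C+D: weight 3+6+8=17, value 34+53+58=145
- C+D+E: weight 6+8+5=19, value 53+58+7=118
- A+B+D: weight 3+10+8=21, value 34+20+58=112
- C+D: weight 6+8=14, value 53+58=111
Best: $145.

$145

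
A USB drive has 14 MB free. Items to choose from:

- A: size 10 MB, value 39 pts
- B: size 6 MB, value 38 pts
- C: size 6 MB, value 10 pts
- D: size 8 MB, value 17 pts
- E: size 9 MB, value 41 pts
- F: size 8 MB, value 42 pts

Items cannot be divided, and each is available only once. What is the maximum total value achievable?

80 pts

Check high-value combinations within 14 MB:
- B+F: size 6+8=14, value 38+42=80
- B+D: size 6+8=14, value 38+17=55
- C+F: size 6+8=14, value 10+42=52
Best: 80 pts.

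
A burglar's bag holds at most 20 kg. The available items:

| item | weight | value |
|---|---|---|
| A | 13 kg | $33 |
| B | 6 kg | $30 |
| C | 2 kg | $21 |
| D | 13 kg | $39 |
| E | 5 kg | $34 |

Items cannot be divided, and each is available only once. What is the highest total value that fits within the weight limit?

Check high-value combinations within 20 kg:
- C+D+E: weight 2+13+5=20, value 21+39+34=94
- A+C+E: weight 13+2+5=20, value 33+21+34=88
- B+C+E: weight 6+2+5=13, value 30+21+34=85
- D+E: weight 13+5=18, value 39+34=73
- B+D: weight 6+13=19, value 30+39=69
Best: $94.

$94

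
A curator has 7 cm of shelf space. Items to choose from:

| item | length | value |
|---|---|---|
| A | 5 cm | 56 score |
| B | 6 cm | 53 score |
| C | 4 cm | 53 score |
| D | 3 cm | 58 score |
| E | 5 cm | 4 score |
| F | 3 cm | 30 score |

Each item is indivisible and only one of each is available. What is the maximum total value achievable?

Check high-value combinations within 7 cm:
- C+D: length 4+3=7, value 53+58=111
- D+F: length 3+3=6, value 58+30=88
- C+F: length 4+3=7, value 53+30=83
- D: length 3, value 58
Best: 111 score.

111 score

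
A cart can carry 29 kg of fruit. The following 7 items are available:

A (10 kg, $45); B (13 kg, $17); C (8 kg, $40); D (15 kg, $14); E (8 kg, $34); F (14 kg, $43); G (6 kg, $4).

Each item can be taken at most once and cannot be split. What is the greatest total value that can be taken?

This is a 0/1 knapsack; check combinations near the capacity.
- A+C+E: weight 10+8+8=26, value 45+40+34=119
- B+C+E: weight 13+8+8=29, value 17+40+34=91
- A+C+G: weight 10+8+6=24, value 45+40+4=89
- A+F: weight 10+14=24, value 45+43=88
- C+F+G: weight 8+14+6=28, value 40+43+4=87
Best: $119.

$119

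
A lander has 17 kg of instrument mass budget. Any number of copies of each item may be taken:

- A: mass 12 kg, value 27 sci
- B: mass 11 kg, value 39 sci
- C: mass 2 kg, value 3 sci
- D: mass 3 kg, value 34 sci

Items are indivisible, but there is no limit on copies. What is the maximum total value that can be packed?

173 sci

Best value-per-unit is D at 34/3; filling with it alone gives 5×34 = 170.
Optimal mix: 1×C + 5×D → mass 17, value 173.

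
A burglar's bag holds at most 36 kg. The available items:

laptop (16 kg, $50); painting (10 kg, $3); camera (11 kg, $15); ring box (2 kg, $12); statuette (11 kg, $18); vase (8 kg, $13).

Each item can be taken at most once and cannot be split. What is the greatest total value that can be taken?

$81

Check high-value combinations within 36 kg:
- laptop+statuette+vase: weight 16+11+8=35, value 50+18+13=81
- laptop+ring box+statuette: weight 16+2+11=29, value 50+12+18=80
- laptop+camera+vase: weight 16+11+8=35, value 50+15+13=78
- laptop+painting+ring box+vase: weight 16+10+2+8=36, value 50+3+12+13=78
Best: $81.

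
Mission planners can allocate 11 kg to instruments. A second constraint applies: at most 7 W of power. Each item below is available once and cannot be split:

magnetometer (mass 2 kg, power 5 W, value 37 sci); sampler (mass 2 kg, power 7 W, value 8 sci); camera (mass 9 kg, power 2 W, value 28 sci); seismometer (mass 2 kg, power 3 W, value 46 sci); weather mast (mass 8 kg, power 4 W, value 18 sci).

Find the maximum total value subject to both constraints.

Feasible sets respecting both limits:
- camera+seismometer: mass 11, power 5, value 74
- magnetometer+camera: mass 11, power 7, value 65
- seismometer+weather mast: mass 10, power 7, value 64
- seismometer: mass 2, power 3, value 46
Best: 74 sci.

74 sci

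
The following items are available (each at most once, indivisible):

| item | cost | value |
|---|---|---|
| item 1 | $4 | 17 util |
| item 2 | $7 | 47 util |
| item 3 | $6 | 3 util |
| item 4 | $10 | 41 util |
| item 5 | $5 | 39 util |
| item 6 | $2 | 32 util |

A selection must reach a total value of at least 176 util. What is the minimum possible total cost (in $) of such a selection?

28

Subsets with value ≥ 176, sorted by total cost:
- item 1+item 2+item 4+item 5+item 6: cost 28, value 176
- item 1+item 2+item 3+item 4+item 5+item 6: cost 34, value 179
Minimum cost: 28 $.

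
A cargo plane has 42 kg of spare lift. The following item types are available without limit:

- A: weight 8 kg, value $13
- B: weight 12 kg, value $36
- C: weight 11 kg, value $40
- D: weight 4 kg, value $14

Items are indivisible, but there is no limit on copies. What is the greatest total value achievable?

Best value-per-unit is C at 40/11; filling with it alone gives 3×40 = 120.
Optimal mix: 2×C + 5×D → weight 42, value 150.

$150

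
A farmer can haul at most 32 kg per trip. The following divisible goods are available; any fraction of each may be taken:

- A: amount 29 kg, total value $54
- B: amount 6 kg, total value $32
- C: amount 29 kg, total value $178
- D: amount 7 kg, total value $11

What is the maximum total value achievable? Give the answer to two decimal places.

194.00

Take in order of value per unit:
- C (178/29 per unit): all 29 → value 178, running total 178.00
- B (32/6 per unit): 3 of 6 → value 3×32/6 = 16.0000, running total 194.00
Total 194.00.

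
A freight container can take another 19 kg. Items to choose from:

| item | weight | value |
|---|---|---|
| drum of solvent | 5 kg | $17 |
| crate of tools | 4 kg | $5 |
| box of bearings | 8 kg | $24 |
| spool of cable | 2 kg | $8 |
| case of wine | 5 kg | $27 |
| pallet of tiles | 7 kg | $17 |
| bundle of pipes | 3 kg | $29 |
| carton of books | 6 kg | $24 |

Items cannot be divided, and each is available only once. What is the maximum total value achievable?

Check high-value combinations within 19 kg:
- drum of solvent+case of wine+bundle of pipes+carton of books: weight 5+5+3+6=19, value 17+27+29+24=97
- spool of cable+case of wine+bundle of pipes+carton of books: weight 2+5+3+6=16, value 8+27+29+24=88
- box of bearings+spool of cable+case of wine+bundle of pipes: weight 8+2+5+3=18, value 24+8+27+29=88
Best: $97.

$97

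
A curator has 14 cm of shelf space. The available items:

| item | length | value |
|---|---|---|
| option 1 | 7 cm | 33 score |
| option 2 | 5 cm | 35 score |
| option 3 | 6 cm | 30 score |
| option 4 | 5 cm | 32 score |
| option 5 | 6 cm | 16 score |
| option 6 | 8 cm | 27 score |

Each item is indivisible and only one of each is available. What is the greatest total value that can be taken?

Check high-value combinations within 14 cm:
- option 1+option 2: length 7+5=12, value 33+35=68
- option 2+option 4: length 5+5=10, value 35+32=67
- option 2+option 3: length 5+6=11, value 35+30=65
- option 1+option 4: length 7+5=12, value 33+32=65
Best: 68 score.

68 score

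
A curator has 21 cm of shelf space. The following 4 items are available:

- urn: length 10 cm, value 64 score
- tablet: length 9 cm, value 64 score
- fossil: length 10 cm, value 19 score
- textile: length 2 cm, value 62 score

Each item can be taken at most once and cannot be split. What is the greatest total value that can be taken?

190 score

Check high-value combinations within 21 cm:
- urn+tablet+textile: length 10+9+2=21, value 64+64+62=190
- tablet+fossil+textile: length 9+10+2=21, value 64+19+62=145
- urn+tablet: length 10+9=19, value 64+64=128
- tablet+textile: length 9+2=11, value 64+62=126
Best: 190 score.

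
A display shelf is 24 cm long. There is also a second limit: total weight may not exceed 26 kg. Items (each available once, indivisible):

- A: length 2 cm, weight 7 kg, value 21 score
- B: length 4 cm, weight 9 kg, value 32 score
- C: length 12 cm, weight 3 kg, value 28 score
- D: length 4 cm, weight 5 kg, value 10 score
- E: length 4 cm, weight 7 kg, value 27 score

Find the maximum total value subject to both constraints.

Feasible sets respecting both limits:
- A+B+C+E: length 22, weight 26, value 108
- B+C+D+E: length 24, weight 24, value 97
- A+B+C+D: length 22, weight 24, value 91
Best: 108 score.

108 score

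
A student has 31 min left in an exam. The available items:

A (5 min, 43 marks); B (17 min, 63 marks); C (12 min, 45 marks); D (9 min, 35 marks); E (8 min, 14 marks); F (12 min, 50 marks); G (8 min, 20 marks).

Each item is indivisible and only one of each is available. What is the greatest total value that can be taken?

Check high-value combinations within 31 min:
- A+B+D: time 5+17+9=31, value 43+63+35=141
- A+C+F: time 5+12+12=29, value 43+45+50=138
- A+D+F: time 5+9+12=26, value 43+35+50=128
- A+B+G: time 5+17+8=30, value 43+63+20=126
Best: 141 marks.

141 marks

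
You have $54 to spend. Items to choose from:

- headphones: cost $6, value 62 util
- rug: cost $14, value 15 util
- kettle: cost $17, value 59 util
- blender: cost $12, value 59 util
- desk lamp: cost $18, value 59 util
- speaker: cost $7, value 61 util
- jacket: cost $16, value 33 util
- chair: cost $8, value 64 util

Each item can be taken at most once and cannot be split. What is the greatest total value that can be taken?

305 util

Check high-value combinations within $54:
- headphones+kettle+blender+speaker+chair: cost 6+17+12+7+8=50, value 62+59+59+61+64=305
- headphones+blender+desk lamp+speaker+chair: cost 6+12+18+7+8=51, value 62+59+59+61+64=305
- headphones+blender+speaker+jacket+chair: cost 6+12+7+16+8=49, value 62+59+61+33+64=279
- headphones+kettle+speaker+jacket+chair: cost 6+17+7+16+8=54, value 62+59+61+33+64=279
Best: 305 util.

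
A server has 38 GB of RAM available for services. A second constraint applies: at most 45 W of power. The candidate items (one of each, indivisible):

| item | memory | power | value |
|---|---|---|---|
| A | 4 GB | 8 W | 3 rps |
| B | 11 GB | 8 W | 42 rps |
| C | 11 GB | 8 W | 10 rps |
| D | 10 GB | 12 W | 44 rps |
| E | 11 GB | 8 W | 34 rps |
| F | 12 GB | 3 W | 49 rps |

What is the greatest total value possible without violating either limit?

Feasible sets respecting both limits:
- A+B+D+F: memory 37, power 31, value 138
- B+D+F: memory 33, power 23, value 135
- A+D+E+F: memory 37, power 31, value 130
- A+B+E+F: memory 38, power 27, value 128
Best: 138 rps.

138 rps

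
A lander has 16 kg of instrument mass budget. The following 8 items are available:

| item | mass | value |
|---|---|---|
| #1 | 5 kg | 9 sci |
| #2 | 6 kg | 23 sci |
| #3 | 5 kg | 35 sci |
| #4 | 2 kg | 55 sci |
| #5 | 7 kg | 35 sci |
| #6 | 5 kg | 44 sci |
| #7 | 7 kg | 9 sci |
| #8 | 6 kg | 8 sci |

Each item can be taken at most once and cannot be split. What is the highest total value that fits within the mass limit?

Check high-value combinations within 16 kg:
- #3+#4+#6: mass 5+2+5=12, value 35+55+44=134
- #4+#5+#6: mass 2+7+5=14, value 55+35+44=134
- #3+#4+#5: mass 5+2+7=14, value 35+55+35=125
- #2+#4+#6: mass 6+2+5=13, value 23+55+44=122
- #2+#3+#4: mass 6+5+2=13, value 23+35+55=113
Best: 134 sci.

134 sci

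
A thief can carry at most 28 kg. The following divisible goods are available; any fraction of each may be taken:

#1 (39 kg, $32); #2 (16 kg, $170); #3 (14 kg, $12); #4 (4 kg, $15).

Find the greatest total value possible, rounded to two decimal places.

191.86

Take in order of value per unit:
- #2 (170/16 per unit): all 16 → value 170, running total 170.00
- #4 (15/4 per unit): all 4 → value 15, running total 185.00
- #3 (12/14 per unit): 8 of 14 → value 8×12/14 = 6.8571, running total 191.86
Total 191.86.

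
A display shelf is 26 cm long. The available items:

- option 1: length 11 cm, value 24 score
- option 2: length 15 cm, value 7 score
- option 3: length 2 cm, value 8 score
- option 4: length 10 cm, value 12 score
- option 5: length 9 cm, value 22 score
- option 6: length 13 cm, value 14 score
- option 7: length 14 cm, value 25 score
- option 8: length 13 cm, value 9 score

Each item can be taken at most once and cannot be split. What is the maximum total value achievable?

55 score

Check high-value combinations within 26 cm:
- option 3+option 5+option 7: length 2+9+14=25, value 8+22+25=55
- option 1+option 3+option 5: length 11+2+9=22, value 24+8+22=54
- option 1+option 7: length 11+14=25, value 24+25=49
Best: 55 score.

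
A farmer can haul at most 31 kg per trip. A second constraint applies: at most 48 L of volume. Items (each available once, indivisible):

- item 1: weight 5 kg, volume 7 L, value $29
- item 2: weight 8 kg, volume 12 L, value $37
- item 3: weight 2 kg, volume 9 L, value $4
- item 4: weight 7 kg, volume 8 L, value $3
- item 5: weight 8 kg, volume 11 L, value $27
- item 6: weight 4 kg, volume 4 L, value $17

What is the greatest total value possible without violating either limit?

$114

Feasible sets respecting both limits:
- item 1+item 2+item 3+item 5+item 6: weight 27, volume 43, value 114
- item 1+item 2+item 5+item 6: weight 25, volume 34, value 110
- item 1+item 2+item 3+item 4+item 5: weight 30, volume 47, value 100
- item 1+item 2+item 3+item 5: weight 23, volume 39, value 97
Best: $114.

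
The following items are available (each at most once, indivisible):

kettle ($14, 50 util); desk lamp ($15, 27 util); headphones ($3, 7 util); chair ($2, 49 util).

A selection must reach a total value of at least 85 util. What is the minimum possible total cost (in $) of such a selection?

16

Subsets with value ≥ 85, sorted by total cost:
- kettle+chair: cost 16, value 99
- kettle+headphones+chair: cost 19, value 106
Minimum cost: 16 $.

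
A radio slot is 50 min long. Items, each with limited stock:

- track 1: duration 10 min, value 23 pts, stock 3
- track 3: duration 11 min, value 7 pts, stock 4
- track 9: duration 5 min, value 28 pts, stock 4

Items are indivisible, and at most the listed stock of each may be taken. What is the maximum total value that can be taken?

Best selections within duration 50 and stock limits:
- 3×track 1 + 4×track 9: duration 50, value 181
- 2×track 1 + 4×track 9: duration 40, value 158
Best: 181 pts.

181 pts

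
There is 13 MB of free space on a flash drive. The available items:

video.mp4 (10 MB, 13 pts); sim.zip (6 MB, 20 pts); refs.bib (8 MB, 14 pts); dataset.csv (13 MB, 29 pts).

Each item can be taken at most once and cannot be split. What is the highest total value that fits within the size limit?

This is a 0/1 knapsack; check combinations near the capacity.
- dataset.csv: size 13, value 29
- sim.zip: size 6, value 20
- refs.bib: size 8, value 14
- video.mp4: size 10, value 13
Best: 29 pts.

29 pts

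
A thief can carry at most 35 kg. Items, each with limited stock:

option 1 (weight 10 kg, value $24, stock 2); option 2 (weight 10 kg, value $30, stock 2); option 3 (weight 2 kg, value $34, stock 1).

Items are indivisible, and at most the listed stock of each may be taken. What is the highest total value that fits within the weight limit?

$118

Best selections within weight 35 and stock limits:
- 1×option 1 + 2×option 2 + 1×option 3: weight 32, value 118
- 2×option 1 + 1×option 2 + 1×option 3: weight 32, value 112
Best: $118.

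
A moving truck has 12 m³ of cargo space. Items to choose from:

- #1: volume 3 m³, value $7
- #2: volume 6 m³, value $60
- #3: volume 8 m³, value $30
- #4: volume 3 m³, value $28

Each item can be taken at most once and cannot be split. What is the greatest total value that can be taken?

This is a 0/1 knapsack; check combinations near the capacity.
- #1+#2+#4: volume 3+6+3=12, value 7+60+28=95
- #2+#4: volume 6+3=9, value 60+28=88
- #1+#2: volume 3+6=9, value 7+60=67
- #2: volume 6, value 60
Best: $95.

$95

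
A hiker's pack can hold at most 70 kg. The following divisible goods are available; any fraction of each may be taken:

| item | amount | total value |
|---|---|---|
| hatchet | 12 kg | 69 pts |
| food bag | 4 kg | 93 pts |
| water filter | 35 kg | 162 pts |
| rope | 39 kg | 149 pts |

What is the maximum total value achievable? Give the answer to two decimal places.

Take in order of value per unit:
- food bag (93/4 per unit): all 4 → value 93, running total 93.00
- hatchet (69/12 per unit): all 12 → value 69, running total 162.00
- water filter (162/35 per unit): all 35 → value 162, running total 324.00
- rope (149/39 per unit): 19 of 39 → value 19×149/39 = 72.5897, running total 396.59
Total 396.59.

396.59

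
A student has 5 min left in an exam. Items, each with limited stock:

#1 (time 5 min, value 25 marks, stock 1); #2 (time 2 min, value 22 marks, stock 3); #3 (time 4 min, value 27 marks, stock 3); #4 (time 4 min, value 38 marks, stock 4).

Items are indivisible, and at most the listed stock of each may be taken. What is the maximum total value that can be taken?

44 marks

Top feasible selections:
- 2×#2: time 4, value 44
- 1×#4: time 4, value 38
- 1×#3: time 4, value 27
Best: 44 marks.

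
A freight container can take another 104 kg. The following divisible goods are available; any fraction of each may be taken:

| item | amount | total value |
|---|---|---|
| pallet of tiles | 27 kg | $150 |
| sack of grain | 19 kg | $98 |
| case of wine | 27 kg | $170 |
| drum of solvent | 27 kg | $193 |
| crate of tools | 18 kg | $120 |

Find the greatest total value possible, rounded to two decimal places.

658.79

Take in order of value per unit:
- drum of solvent (193/27 per unit): all 27 → value 193, running total 193.00
- crate of tools (120/18 per unit): all 18 → value 120, running total 313.00
- case of wine (170/27 per unit): all 27 → value 170, running total 483.00
- pallet of tiles (150/27 per unit): all 27 → value 150, running total 633.00
- sack of grain (98/19 per unit): 5 of 19 → value 5×98/19 = 25.7895, running total 658.79
Total 658.79.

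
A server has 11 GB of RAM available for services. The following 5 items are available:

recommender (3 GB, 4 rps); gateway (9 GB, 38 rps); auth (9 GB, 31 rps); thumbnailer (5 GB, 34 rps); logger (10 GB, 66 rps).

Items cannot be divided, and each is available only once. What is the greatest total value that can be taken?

66 rps

Check high-value combinations within 11 GB:
- logger: memory 10, value 66
- recommender+thumbnailer: memory 3+5=8, value 4+34=38
- gateway: memory 9, value 38
- thumbnailer: memory 5, value 34
- auth: memory 9, value 31
Best: 66 rps.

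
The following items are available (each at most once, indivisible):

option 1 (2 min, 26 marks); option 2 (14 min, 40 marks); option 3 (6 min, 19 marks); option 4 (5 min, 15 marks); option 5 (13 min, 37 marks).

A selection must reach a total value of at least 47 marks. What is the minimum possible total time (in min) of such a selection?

Subsets with value ≥ 47, sorted by total time:
- option 1+option 3+option 4: time 13, value 60
- option 1+option 5: time 15, value 63
- option 1+option 2: time 16, value 66
- option 4+option 5: time 18, value 52
Minimum time: 13 min.

13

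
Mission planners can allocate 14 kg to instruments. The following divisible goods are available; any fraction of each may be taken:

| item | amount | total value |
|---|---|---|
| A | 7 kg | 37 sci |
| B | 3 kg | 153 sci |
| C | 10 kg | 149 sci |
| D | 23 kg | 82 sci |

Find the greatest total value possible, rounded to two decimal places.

Take in order of value per unit:
- B (153/3 per unit): all 3 → value 153, running total 153.00
- C (149/10 per unit): all 10 → value 149, running total 302.00
- A (37/7 per unit): 1 of 7 → value 1×37/7 = 5.2857, running total 307.29
Total 307.29.

307.29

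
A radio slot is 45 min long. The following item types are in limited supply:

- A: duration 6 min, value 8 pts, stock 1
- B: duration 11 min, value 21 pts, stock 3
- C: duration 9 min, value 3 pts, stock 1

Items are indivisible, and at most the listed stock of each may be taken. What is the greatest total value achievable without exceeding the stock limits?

71 pts

Best selections within duration 45 and stock limits:
- 1×A + 3×B: duration 39, value 71
- 3×B + 1×C: duration 42, value 66
- 3×B: duration 33, value 63
- 1×A + 2×B + 1×C: duration 37, value 53
Best: 71 pts.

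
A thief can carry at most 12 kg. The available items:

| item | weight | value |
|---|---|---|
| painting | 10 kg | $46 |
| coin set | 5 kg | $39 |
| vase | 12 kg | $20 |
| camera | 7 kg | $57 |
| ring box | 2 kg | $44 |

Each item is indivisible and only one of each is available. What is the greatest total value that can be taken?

This is a 0/1 knapsack; check combinations near the capacity.
- camera+ring box: weight 7+2=9, value 57+44=101
- coin set+camera: weight 5+7=12, value 39+57=96
- painting+ring box: weight 10+2=12, value 46+44=90
- coin set+ring box: weight 5+2=7, value 39+44=83
- camera: weight 7, value 57
Best: $101.

$101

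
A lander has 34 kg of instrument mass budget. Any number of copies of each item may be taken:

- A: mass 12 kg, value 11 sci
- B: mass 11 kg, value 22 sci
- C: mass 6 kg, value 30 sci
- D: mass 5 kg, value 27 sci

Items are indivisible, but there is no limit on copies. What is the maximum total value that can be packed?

174 sci

Best value-per-unit is D at 27/5; filling with it alone gives 6×27 = 162.
Optimal mix: 4×C + 2×D → mass 34, value 174.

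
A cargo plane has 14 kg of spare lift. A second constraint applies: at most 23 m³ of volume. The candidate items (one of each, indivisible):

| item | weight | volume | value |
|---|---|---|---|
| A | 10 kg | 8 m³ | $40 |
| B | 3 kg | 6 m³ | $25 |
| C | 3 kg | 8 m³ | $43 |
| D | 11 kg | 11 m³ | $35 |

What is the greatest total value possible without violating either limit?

Feasible sets respecting both limits:
- A+C: weight 13, volume 16, value 83
- C+D: weight 14, volume 19, value 78
- B+C: weight 6, volume 14, value 68
Best: $83.

$83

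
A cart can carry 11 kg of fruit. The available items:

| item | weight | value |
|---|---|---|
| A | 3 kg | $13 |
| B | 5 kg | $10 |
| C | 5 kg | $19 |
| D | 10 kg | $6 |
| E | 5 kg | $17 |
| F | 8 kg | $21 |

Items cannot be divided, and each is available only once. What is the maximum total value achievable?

Check high-value combinations within 11 kg:
- C+E: weight 5+5=10, value 19+17=36
- A+F: weight 3+8=11, value 13+21=34
- A+C: weight 3+5=8, value 13+19=32
Best: $36.

$36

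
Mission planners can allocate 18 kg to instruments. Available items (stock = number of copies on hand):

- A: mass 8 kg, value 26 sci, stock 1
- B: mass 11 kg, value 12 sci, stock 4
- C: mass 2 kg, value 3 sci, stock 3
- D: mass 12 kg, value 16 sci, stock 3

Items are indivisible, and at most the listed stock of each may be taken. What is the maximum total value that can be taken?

Top feasible selections:
- 1×A + 3×C: mass 14, value 35
- 1×A + 2×C: mass 12, value 32
- 1×A + 1×C: mass 10, value 29
- 1×A: mass 8, value 26
Best: 35 sci.

35 sci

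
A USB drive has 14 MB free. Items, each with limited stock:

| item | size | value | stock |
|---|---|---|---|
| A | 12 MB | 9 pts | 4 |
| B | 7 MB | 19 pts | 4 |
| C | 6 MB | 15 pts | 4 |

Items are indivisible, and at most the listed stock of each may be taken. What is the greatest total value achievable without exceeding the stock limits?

Best selections within size 14 and stock limits:
- 2×B: size 14, value 38
- 1×B + 1×C: size 13, value 34
- 2×C: size 12, value 30
- 1×B: size 7, value 19
Best: 38 pts.

38 pts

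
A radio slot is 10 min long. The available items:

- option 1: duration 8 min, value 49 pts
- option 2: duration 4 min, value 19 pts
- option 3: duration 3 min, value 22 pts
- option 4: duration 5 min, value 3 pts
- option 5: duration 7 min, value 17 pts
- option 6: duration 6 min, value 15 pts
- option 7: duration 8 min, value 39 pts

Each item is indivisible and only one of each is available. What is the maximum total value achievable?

Check high-value combinations within 10 min:
- option 1: duration 8, value 49
- option 2+option 3: duration 4+3=7, value 19+22=41
- option 7: duration 8, value 39
- option 3+option 5: duration 3+7=10, value 22+17=39
Best: 49 pts.

49 pts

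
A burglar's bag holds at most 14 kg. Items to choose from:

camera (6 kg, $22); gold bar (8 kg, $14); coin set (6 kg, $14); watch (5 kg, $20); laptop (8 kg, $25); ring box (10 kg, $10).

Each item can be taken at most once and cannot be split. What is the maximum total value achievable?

This is a 0/1 knapsack; check combinations near the capacity.
- camera+laptop: weight 6+8=14, value 22+25=47
- watch+laptop: weight 5+8=13, value 20+25=45
- camera+watch: weight 6+5=11, value 22+20=42
- coin set+laptop: weight 6+8=14, value 14+25=39
Best: $47.

$47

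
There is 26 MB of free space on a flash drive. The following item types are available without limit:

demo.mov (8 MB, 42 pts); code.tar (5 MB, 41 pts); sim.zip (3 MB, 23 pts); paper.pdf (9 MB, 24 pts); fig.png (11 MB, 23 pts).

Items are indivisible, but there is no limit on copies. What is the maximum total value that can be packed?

Best value-per-unit is code.tar at 41/5; filling with it alone gives 5×41 = 205.
Optimal mix: 4×code.tar + 2×sim.zip → size 26, value 210.

210 pts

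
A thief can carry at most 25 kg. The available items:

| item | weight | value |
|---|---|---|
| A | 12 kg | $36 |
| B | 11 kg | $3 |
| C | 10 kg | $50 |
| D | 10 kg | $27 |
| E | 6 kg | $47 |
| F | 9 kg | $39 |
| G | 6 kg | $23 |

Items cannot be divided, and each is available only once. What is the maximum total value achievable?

Check high-value combinations within 25 kg:
- C+E+F: weight 10+6+9=25, value 50+47+39=136
- C+E+G: weight 10+6+6=22, value 50+47+23=120
- D+E+F: weight 10+6+9=25, value 27+47+39=113
- C+F+G: weight 10+9+6=25, value 50+39+23=112
- E+F+G: weight 6+9+6=21, value 47+39+23=109
Best: $136.

$136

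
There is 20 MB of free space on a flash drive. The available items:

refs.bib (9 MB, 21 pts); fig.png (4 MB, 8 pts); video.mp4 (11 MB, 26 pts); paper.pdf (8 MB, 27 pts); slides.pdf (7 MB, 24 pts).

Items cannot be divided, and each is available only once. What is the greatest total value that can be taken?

59 pts

This is a 0/1 knapsack; check combinations near the capacity.
- fig.png+paper.pdf+slides.pdf: size 4+8+7=19, value 8+27+24=59
- video.mp4+paper.pdf: size 11+8=19, value 26+27=53
- refs.bib+fig.png+slides.pdf: size 9+4+7=20, value 21+8+24=53
- paper.pdf+slides.pdf: size 8+7=15, value 27+24=51
- video.mp4+slides.pdf: size 11+7=18, value 26+24=50
Best: 59 pts.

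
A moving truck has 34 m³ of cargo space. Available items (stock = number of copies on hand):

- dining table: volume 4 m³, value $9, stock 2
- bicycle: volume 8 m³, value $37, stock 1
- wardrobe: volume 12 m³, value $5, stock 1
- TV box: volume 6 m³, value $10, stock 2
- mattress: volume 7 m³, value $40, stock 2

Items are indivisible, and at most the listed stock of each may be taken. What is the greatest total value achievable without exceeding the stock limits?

$137

Top feasible selections:
- 1×bicycle + 2×TV box + 2×mattress: volume 34, value 137
- 1×dining table + 1×bicycle + 1×TV box + 2×mattress: volume 32, value 136
- 2×dining table + 1×bicycle + 2×mattress: volume 30, value 135
Best: $137.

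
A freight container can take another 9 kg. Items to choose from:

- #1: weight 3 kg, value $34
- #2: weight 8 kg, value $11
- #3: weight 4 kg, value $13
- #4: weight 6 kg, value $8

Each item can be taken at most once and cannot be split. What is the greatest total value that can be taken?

$47

Check high-value combinations within 9 kg:
- #1+#3: weight 3+4=7, value 34+13=47
- #1+#4: weight 3+6=9, value 34+8=42
- #1: weight 3, value 34
- #3: weight 4, value 13
Best: $47.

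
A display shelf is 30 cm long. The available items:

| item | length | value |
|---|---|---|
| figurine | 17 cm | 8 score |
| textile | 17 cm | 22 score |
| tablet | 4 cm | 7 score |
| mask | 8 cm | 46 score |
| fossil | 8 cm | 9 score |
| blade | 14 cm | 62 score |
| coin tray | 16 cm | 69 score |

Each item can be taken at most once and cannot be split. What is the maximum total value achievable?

This is a 0/1 knapsack; check combinations near the capacity.
- blade+coin tray: length 14+16=30, value 62+69=131
- tablet+mask+coin tray: length 4+8+16=28, value 7+46+69=122
- mask+fossil+blade: length 8+8+14=30, value 46+9+62=117
- mask+coin tray: length 8+16=24, value 46+69=115
Best: 131 score.

131 score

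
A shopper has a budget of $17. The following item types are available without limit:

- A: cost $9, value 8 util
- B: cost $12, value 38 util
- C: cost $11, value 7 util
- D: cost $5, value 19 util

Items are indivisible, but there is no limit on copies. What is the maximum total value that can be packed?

Best value-per-unit is D at 19/5; filling with it alone gives 3×19 = 57.
Optimal mix: 1×B + 1×D → cost 17, value 57.

57 util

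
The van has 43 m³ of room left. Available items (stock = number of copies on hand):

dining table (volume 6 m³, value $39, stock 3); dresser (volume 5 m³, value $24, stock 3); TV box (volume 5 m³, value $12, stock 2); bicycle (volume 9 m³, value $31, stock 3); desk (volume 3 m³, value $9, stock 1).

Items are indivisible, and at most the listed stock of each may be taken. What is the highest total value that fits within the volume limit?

$220

Best selections within volume 43 and stock limits:
- 3×dining table + 3×dresser + 1×bicycle: volume 42, value 220
- 3×dining table + 3×dresser + 2×TV box: volume 43, value 213
- 3×dining table + 3×dresser + 1×TV box + 1×desk: volume 41, value 210
- 3×dining table + 2×dresser + 1×TV box + 1×bicycle: volume 42, value 208
Best: $220.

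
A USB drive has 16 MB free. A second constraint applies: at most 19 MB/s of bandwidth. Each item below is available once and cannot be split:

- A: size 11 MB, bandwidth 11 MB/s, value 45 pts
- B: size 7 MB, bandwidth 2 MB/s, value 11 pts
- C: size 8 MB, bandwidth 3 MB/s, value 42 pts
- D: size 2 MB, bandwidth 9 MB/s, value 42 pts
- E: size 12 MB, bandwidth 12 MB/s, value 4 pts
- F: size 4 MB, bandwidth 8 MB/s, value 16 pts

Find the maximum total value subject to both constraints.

Feasible sets respecting both limits:
- C+D: size 10, bandwidth 12, value 84
- B+D+F: size 13, bandwidth 19, value 69
- A+F: size 15, bandwidth 19, value 61
Best: 84 pts.

84 pts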